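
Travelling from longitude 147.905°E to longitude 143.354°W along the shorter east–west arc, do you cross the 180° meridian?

Yes

Naïve |-143.354 − 147.905| = 291.259° > 180°, so the shorter arc goes the other way round — across 180°.
Signed shortest Δλ = ((-143.354 − 147.905 + 180) mod 360) − 180 = 68.741°.
Going east by 68.741° from +147.905° passes through 180° before reaching -143.354°.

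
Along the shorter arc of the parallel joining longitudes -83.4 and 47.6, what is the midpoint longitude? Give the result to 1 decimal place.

Signed shortest Δλ from -83.4° to +47.6° is +131.0°.
Midpoint longitude = -83.4° + (+131.0°)/2 = -83.4° + 65.5° = -17.9°.

-17.9°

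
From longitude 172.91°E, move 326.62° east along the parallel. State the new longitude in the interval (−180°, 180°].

139.53°E

Start at +172.91°; shift +326.62° → +499.53°.
+499.53° lies outside (−180°, 180°]; subtract 360° → +139.53°.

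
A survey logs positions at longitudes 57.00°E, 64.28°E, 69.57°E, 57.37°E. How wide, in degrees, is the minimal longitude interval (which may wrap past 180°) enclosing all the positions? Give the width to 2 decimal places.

12.57°

Sort the longitudes: +57.00°, +57.37°, +64.28°, +69.57°.
Eastward gaps between consecutive values (wrapping around): 0.37°, 6.91°, 5.29°, 347.43°.
Largest gap = 347.43° ⇒ minimal covering band is its complement: 360° − 347.43° = 12.57°.
Band runs from +57.00° eastward to +69.57°.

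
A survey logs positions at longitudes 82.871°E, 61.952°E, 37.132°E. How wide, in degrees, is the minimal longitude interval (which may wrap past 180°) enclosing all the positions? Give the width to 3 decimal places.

45.739°

Sort the longitudes: +37.132°, +61.952°, +82.871°.
Eastward gaps between consecutive values (wrapping around): 24.820°, 20.919°, 314.261°.
Largest gap = 314.261° ⇒ minimal covering band is its complement: 360° − 314.261° = 45.739°.
Band runs from +37.132° eastward to +82.871°.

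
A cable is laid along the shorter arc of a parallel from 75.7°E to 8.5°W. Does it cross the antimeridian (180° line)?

Signed shortest Δλ = ((-8.5 − 75.7 + 180) mod 360) − 180 = -84.2°.
Going west by 84.2° from +75.7° reaches -8.5° without touching 180°.

No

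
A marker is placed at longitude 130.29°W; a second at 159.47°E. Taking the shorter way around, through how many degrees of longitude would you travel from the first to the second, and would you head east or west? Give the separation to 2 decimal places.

70.24° west

Raw difference: 159.47 − -130.29 = 289.76°.
Normalise into (−180°, 180°]: 289.76° − 360° = -70.24°.
Negative ⇒ the second point lies to the west; separation 70.24°.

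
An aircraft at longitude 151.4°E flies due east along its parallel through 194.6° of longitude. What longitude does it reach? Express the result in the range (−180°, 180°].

Start at +151.4°; shift +194.6° → +346.0°.
+346.0° lies outside (−180°, 180°]; subtract 360° → -14.0°.

14.0°W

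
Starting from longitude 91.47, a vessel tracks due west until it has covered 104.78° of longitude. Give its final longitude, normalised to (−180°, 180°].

-13.31°

Start at +91.47°; shift −104.78° → -13.31°.
-13.31° already lies in (−180°, 180°].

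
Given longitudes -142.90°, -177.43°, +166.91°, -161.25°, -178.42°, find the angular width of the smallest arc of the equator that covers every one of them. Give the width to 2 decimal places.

50.19°

Sort the longitudes: -178.42°, -177.43°, -161.25°, -142.90°, +166.91°.
Eastward gaps between consecutive values (wrapping around): 0.99°, 16.18°, 18.35°, 309.81°, 14.67°.
Largest gap = 309.81° ⇒ minimal covering band is its complement: 360° − 309.81° = 50.19°.
Band runs from +166.91° eastward to -142.90°, crossing the antimeridian.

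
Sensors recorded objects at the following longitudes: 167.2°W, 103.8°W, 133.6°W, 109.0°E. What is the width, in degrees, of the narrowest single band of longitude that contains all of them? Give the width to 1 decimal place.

Sort the longitudes: -167.2°, -133.6°, -103.8°, +109.0°.
Eastward gaps between consecutive values (wrapping around): 33.6°, 29.8°, 212.8°, 83.8°.
Largest gap = 212.8° ⇒ minimal covering band is its complement: 360° − 212.8° = 147.2°.
Band runs from +109.0° eastward to -103.8°, crossing the antimeridian.

147.2°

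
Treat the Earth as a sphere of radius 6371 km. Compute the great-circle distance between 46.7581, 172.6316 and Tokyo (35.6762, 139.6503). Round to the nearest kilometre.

Δλ = 139.6503 − 172.6316 = -32.9813°.
Δφ = 35.6762 − 46.7581 = -11.0819°.
a = sin²(Δφ/2) + cos φ₁ · cos φ₂ · sin²(Δλ/2) = 0.054164.
c = 2·atan2(√a, √(1−a)) = 0.46977 rad → d = 6371·c ≈ 2992.92 km.

2993 km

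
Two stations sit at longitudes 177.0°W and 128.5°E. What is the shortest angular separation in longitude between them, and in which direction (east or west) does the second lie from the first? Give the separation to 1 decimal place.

Raw difference: 128.5 − -177.0 = 305.5°.
Normalise into (−180°, 180°]: 305.5° − 360° = -54.5°.
Negative ⇒ the second point lies to the west; separation 54.5°.

54.5° west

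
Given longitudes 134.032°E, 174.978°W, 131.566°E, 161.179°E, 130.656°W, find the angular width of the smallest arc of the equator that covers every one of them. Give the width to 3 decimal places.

97.778°

Sort the longitudes: -174.978°, -130.656°, +131.566°, +134.032°, +161.179°.
Eastward gaps between consecutive values (wrapping around): 44.322°, 262.222°, 2.466°, 27.147°, 23.843°.
Largest gap = 262.222° ⇒ minimal covering band is its complement: 360° − 262.222° = 97.778°.
Band runs from +131.566° eastward to -130.656°, crossing the antimeridian.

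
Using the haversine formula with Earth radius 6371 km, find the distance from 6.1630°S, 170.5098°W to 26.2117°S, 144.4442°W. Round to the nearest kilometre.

3551 km

Δλ = -144.4442 − -170.5098 = 26.0656°.
Δφ = -26.2117 − -6.1630 = -20.0487°.
a = sin²(Δφ/2) + cos φ₁ · cos φ₂ · sin²(Δλ/2) = 0.075660.
c = 2·atan2(√a, √(1−a)) = 0.55731 rad → d = 6371·c ≈ 3550.64 km.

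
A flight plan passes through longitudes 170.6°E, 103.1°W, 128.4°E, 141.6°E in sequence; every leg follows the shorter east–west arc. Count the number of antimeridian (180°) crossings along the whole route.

2

Leg 1: +170.6° → -103.1°, shortest Δλ = 86.3° (east) — crosses 180°.
Leg 2: -103.1° → +128.4°, shortest Δλ = -128.5° (west) — crosses 180°.
Leg 3: +128.4° → +141.6°, shortest Δλ = 13.2° (east) — does not cross 180°.
Total crossings: 2.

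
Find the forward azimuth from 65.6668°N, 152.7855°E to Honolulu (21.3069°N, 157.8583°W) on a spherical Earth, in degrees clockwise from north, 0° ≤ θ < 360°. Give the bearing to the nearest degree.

Δλ = -157.8583 − 152.7855 = -310.6438°; wrapped into (−180°, 180°]: 49.3562°.
θ = atan2( sin Δλ · cos φ₂ , cos φ₁ · sin φ₂ − sin φ₁ · cos φ₂ · cos Δλ )
  = atan2(0.70691, -0.40320) = 119.699° → normalised to [0°, 360°): 119.699°.

120°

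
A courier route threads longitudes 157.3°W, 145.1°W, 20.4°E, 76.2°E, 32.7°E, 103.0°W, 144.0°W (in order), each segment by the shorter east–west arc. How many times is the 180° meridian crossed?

0

Leg 1: -157.3° → -145.1°, shortest Δλ = 12.2° (east) — does not cross 180°.
Leg 2: -145.1° → +20.4°, shortest Δλ = 165.5° (east) — does not cross 180°.
Leg 3: +20.4° → +76.2°, shortest Δλ = 55.8° (east) — does not cross 180°.
Leg 4: +76.2° → +32.7°, shortest Δλ = -43.5° (west) — does not cross 180°.
Leg 5: +32.7° → -103.0°, shortest Δλ = -135.7° (west) — does not cross 180°.
Leg 6: -103.0° → -144.0°, shortest Δλ = -41.0° (west) — does not cross 180°.
Total crossings: 0.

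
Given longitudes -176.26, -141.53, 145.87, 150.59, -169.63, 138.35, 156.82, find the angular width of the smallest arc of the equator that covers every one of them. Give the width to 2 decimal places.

Sort the longitudes: -176.26°, -169.63°, -141.53°, +138.35°, +145.87°, +150.59°, +156.82°.
Eastward gaps between consecutive values (wrapping around): 6.63°, 28.10°, 279.88°, 7.52°, 4.72°, 6.23°, 26.92°.
Largest gap = 279.88° ⇒ minimal covering band is its complement: 360° − 279.88° = 80.12°.
Band runs from +138.35° eastward to -141.53°, crossing the antimeridian.

80.12°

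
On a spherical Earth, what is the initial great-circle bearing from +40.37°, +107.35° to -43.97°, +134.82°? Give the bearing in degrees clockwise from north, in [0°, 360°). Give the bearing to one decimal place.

160.6°

Δλ = 134.82 − 107.35 = 27.47°.
θ = atan2( sin Δλ · cos φ₂ , cos φ₁ · sin φ₂ − sin φ₁ · cos φ₂ · cos Δλ )
  = atan2(0.33199, -0.94257) = 160.597° → normalised to [0°, 360°): 160.597°.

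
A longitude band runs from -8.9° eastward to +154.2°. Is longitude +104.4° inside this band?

Yes

Band width going east from -8.9° to +154.2°: ((154.2 − -8.9) mod 360) = 163.1°.
Offset of +104.4° east of the west edge: ((104.4 − -8.9) mod 360) = 113.3°.
113.3° ≤ 163.1° ⇒ inside.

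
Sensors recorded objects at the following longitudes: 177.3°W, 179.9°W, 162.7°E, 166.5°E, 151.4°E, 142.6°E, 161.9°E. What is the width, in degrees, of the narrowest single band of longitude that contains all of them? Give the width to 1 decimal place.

40.1°

Sort the longitudes: -179.9°, -177.3°, +142.6°, +151.4°, +161.9°, +162.7°, +166.5°.
Eastward gaps between consecutive values (wrapping around): 2.6°, 319.9°, 8.8°, 10.5°, 0.8°, 3.8°, 13.6°.
Largest gap = 319.9° ⇒ minimal covering band is its complement: 360° − 319.9° = 40.1°.
Band runs from +142.6° eastward to -177.3°, crossing the antimeridian.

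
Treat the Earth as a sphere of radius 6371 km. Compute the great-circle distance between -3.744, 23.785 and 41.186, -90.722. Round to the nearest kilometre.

Δλ = -90.722 − 23.785 = -114.507°.
Δφ = 41.186 − -3.744 = 44.930°.
a = sin²(Δφ/2) + cos φ₁ · cos φ₂ · sin²(Δλ/2) = 0.677253.
c = 2·atan2(√a, √(1−a)) = 1.93318 rad → d = 6371·c ≈ 12316.30 km.

12316 km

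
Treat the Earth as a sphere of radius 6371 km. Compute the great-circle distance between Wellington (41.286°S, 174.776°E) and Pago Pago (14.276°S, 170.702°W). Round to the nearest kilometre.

Δλ = -170.702 − 174.776 = -345.478°; wrapped into (−180°, 180°]: 14.522°.
Δφ = -14.276 − -41.286 = 27.010°.
a = sin²(Δφ/2) + cos φ₁ · cos φ₂ · sin²(Δλ/2) = 0.066169.
c = 2·atan2(√a, √(1−a)) = 0.52032 rad → d = 6371·c ≈ 3314.94 km.

3315 km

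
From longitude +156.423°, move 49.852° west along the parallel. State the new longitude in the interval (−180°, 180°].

Start at +156.423°; shift −49.852° → +106.571°.
+106.571° already lies in (−180°, 180°].

+106.571°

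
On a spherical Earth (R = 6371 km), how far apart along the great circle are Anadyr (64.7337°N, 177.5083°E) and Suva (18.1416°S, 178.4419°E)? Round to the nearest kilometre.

9216 km

Δλ = 178.4419 − 177.5083 = 0.9336°.
Δφ = -18.1416 − 64.7337 = -82.8753°.
a = sin²(Δφ/2) + cos φ₁ · cos φ₂ · sin²(Δλ/2) = 0.438012.
c = 2·atan2(√a, √(1−a)) = 1.44650 rad → d = 6371·c ≈ 9215.66 km.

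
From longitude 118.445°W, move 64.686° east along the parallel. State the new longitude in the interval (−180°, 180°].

Start at -118.445°; shift +64.686° → -53.759°.
-53.759° already lies in (−180°, 180°].

53.759°W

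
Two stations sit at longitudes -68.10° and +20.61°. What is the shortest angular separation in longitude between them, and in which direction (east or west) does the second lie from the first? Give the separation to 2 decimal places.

88.71° east

Raw difference: 20.61 − -68.10 = 88.71°.
Normalise into (−180°, 180°]: 88.71° stays 88.71°.
Positive ⇒ the second point lies to the east; separation 88.71°.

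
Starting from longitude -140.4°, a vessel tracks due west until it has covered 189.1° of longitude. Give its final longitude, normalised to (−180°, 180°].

Start at -140.4°; shift −189.1° → -329.5°.
-329.5° lies outside (−180°, 180°]; add 360° → +30.5°.

+30.5°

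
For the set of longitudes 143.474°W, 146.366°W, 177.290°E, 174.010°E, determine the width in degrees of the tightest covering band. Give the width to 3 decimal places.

42.516°

Sort the longitudes: -146.366°, -143.474°, +174.010°, +177.290°.
Eastward gaps between consecutive values (wrapping around): 2.892°, 317.484°, 3.280°, 36.344°.
Largest gap = 317.484° ⇒ minimal covering band is its complement: 360° − 317.484° = 42.516°.
Band runs from +174.010° eastward to -143.474°, crossing the antimeridian.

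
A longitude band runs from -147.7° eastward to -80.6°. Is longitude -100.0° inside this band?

Band width going east from -147.7° to -80.6°: ((-80.6 − -147.7) mod 360) = 67.1°.
Offset of -100.0° east of the west edge: ((-100.0 − -147.7) mod 360) = 47.7°.
47.7° ≤ 67.1° ⇒ inside.

Yes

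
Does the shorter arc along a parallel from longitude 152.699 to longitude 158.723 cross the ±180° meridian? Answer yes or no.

Signed shortest Δλ = ((158.723 − 152.699 + 180) mod 360) − 180 = 6.024°.
Going east by 6.024° from +152.699° reaches +158.723° without touching 180°.

No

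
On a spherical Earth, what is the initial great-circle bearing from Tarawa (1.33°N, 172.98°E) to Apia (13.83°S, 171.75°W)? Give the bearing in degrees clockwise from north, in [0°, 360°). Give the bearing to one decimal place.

Δλ = -171.75 − 172.98 = -344.73°; wrapped into (−180°, 180°]: 15.27°.
θ = atan2( sin Δλ · cos φ₂ , cos φ₁ · sin φ₂ − sin φ₁ · cos φ₂ · cos Δλ )
  = atan2(0.25573, -0.26072) = 135.553° → normalised to [0°, 360°): 135.553°.

135.6°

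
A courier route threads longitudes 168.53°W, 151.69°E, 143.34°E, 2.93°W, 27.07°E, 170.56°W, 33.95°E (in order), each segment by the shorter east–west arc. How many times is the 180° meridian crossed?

Leg 1: -168.53° → +151.69°, shortest Δλ = -39.78° (west) — crosses 180°.
Leg 2: +151.69° → +143.34°, shortest Δλ = -8.35° (west) — does not cross 180°.
Leg 3: +143.34° → -2.93°, shortest Δλ = -146.27° (west) — does not cross 180°.
Leg 4: -2.93° → +27.07°, shortest Δλ = 30.0° (east) — does not cross 180°.
Leg 5: +27.07° → -170.56°, shortest Δλ = 162.37° (east) — crosses 180°.
Leg 6: -170.56° → +33.95°, shortest Δλ = -155.49° (west) — crosses 180°.
Total crossings: 3.

3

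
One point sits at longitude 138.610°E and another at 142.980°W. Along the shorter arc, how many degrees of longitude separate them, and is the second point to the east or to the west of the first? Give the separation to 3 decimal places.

Raw difference: -142.980 − 138.610 = -281.59°.
Normalise into (−180°, 180°]: -281.59° + 360° = 78.41°.
Positive ⇒ the second point lies to the east; separation 78.410°.

78.410° east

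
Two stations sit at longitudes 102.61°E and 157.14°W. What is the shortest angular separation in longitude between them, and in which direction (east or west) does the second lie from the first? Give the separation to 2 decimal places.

Raw difference: -157.14 − 102.61 = -259.75°.
Normalise into (−180°, 180°]: -259.75° + 360° = 100.25°.
Positive ⇒ the second point lies to the east; separation 100.25°.

100.25° east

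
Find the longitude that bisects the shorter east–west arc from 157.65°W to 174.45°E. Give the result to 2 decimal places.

171.60°W

Signed shortest Δλ from -157.65° to +174.45° is -27.90°.
Midpoint longitude = -157.65° + (-27.90°)/2 = -157.65° − 13.95° = -171.60°.
(The naïve average (-157.65 + +174.45)/2 = 8.4° is on the wrong side of the globe.)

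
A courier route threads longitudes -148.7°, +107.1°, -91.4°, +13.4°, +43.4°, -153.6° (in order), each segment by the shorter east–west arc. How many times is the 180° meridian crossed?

Leg 1: -148.7° → +107.1°, shortest Δλ = -104.2° (west) — crosses 180°.
Leg 2: +107.1° → -91.4°, shortest Δλ = 161.5° (east) — crosses 180°.
Leg 3: -91.4° → +13.4°, shortest Δλ = 104.8° (east) — does not cross 180°.
Leg 4: +13.4° → +43.4°, shortest Δλ = 30.0° (east) — does not cross 180°.
Leg 5: +43.4° → -153.6°, shortest Δλ = 163.0° (east) — crosses 180°.
Total crossings: 3.

3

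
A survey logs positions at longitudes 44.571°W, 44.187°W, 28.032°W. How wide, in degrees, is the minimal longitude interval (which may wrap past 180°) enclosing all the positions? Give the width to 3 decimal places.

Sort the longitudes: -44.571°, -44.187°, -28.032°.
Eastward gaps between consecutive values (wrapping around): 0.384°, 16.155°, 343.461°.
Largest gap = 343.461° ⇒ minimal covering band is its complement: 360° − 343.461° = 16.539°.
Band runs from -44.571° eastward to -28.032°.

16.539°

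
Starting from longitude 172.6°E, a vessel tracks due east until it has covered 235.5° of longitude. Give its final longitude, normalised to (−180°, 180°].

48.1°E

Start at +172.6°; shift +235.5° → +408.1°.
+408.1° lies outside (−180°, 180°]; subtract 360° → +48.1°.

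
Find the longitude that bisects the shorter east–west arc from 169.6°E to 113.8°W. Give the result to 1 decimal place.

152.1°W

Signed shortest Δλ from +169.6° to -113.8° is +76.6°.
Midpoint longitude = +169.6° + (+76.6°)/2 = +169.6° + 38.3° = +207.9°.
Normalise into (−180°, 180°]: -152.1°.
(The naïve average (+169.6 + -113.8)/2 = 27.9° is on the wrong side of the globe.)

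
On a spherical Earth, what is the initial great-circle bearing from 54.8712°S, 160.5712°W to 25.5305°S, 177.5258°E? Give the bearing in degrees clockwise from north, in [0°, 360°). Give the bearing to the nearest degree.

322°

Δλ = 177.5258 − -160.5712 = 338.0970°; wrapped into (−180°, 180°]: -21.9030°.
θ = atan2( sin Δλ · cos φ₂ , cos φ₁ · sin φ₂ − sin φ₁ · cos φ₂ · cos Δλ )
  = atan2(-0.33661, 0.43673) = -37.623° → normalised to [0°, 360°): 322.377°.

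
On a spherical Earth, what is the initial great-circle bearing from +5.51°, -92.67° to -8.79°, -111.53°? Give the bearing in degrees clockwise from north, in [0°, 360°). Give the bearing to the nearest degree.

Δλ = -111.53 − -92.67 = -18.86°.
θ = atan2( sin Δλ · cos φ₂ , cos φ₁ · sin φ₂ − sin φ₁ · cos φ₂ · cos Δλ )
  = atan2(-0.31946, -0.24190) = -127.134° → normalised to [0°, 360°): 232.866°.

233°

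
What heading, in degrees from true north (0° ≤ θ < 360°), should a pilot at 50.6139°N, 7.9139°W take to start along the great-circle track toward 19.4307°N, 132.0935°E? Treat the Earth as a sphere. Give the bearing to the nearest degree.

Δλ = 132.0935 − -7.9139 = 140.0074°.
θ = atan2( sin Δλ · cos φ₂ , cos φ₁ · sin φ₂ − sin φ₁ · cos φ₂ · cos Δλ )
  = atan2(0.60608, 0.76950) = 38.225° → normalised to [0°, 360°): 38.225°.

38°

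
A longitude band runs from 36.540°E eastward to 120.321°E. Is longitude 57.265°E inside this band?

Band width going east from +36.540° to +120.321°: ((120.321 − 36.540) mod 360) = 83.781°.
Offset of +57.265° east of the west edge: ((57.265 − 36.540) mod 360) = 20.725°.
20.725° ≤ 83.781° ⇒ inside.

Yes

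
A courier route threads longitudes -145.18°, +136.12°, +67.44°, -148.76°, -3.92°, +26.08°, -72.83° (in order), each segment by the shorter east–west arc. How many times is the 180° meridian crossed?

2

Leg 1: -145.18° → +136.12°, shortest Δλ = -78.7° (west) — crosses 180°.
Leg 2: +136.12° → +67.44°, shortest Δλ = -68.68° (west) — does not cross 180°.
Leg 3: +67.44° → -148.76°, shortest Δλ = 143.8° (east) — crosses 180°.
Leg 4: -148.76° → -3.92°, shortest Δλ = 144.84° (east) — does not cross 180°.
Leg 5: -3.92° → +26.08°, shortest Δλ = 30.0° (east) — does not cross 180°.
Leg 6: +26.08° → -72.83°, shortest Δλ = -98.91° (west) — does not cross 180°.
Total crossings: 2.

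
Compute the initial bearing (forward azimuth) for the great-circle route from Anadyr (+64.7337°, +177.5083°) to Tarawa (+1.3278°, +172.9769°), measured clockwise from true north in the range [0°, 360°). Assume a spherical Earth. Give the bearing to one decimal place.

185.1°

Δλ = 172.9769 − 177.5083 = -4.5314°.
θ = atan2( sin Δλ · cos φ₂ , cos φ₁ · sin φ₂ − sin φ₁ · cos φ₂ · cos Δλ )
  = atan2(-0.07898, -0.89137) = -174.936° → normalised to [0°, 360°): 185.064°.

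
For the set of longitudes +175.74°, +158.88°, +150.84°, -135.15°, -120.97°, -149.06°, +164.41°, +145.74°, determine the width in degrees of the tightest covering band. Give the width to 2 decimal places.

93.29°

Sort the longitudes: -149.06°, -135.15°, -120.97°, +145.74°, +150.84°, +158.88°, +164.41°, +175.74°.
Eastward gaps between consecutive values (wrapping around): 13.91°, 14.18°, 266.71°, 5.10°, 8.04°, 5.53°, 11.33°, 35.20°.
Largest gap = 266.71° ⇒ minimal covering band is its complement: 360° − 266.71° = 93.29°.
Band runs from +145.74° eastward to -120.97°, crossing the antimeridian.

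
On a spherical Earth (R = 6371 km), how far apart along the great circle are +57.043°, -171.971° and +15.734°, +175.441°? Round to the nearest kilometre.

Δλ = 175.441 − -171.971 = 347.412°; wrapped into (−180°, 180°]: -12.588°.
Δφ = 15.734 − 57.043 = -41.309°.
a = sin²(Δφ/2) + cos φ₁ · cos φ₂ · sin²(Δλ/2) = 0.130713.
c = 2·atan2(√a, √(1−a)) = 0.73984 rad → d = 6371·c ≈ 4713.55 km.

4714 km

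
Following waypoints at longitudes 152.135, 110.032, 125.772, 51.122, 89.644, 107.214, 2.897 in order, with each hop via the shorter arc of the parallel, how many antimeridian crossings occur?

Leg 1: +152.135° → +110.032°, shortest Δλ = -42.103° (west) — does not cross 180°.
Leg 2: +110.032° → +125.772°, shortest Δλ = 15.74° (east) — does not cross 180°.
Leg 3: +125.772° → +51.122°, shortest Δλ = -74.65° (west) — does not cross 180°.
Leg 4: +51.122° → +89.644°, shortest Δλ = 38.522° (east) — does not cross 180°.
Leg 5: +89.644° → +107.214°, shortest Δλ = 17.57° (east) — does not cross 180°.
Leg 6: +107.214° → +2.897°, shortest Δλ = -104.317° (west) — does not cross 180°.
Total crossings: 0.

0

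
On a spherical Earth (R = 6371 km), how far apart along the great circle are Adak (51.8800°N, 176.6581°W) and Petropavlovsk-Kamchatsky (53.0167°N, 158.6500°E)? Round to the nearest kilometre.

Δλ = 158.6500 − -176.6581 = 335.3081°; wrapped into (−180°, 180°]: -24.6919°.
Δφ = 53.0167 − 51.8800 = 1.1367°.
a = sin²(Δφ/2) + cos φ₁ · cos φ₂ · sin²(Δλ/2) = 0.017076.
c = 2·atan2(√a, √(1−a)) = 0.26210 rad → d = 6371·c ≈ 1669.83 km.

1670 km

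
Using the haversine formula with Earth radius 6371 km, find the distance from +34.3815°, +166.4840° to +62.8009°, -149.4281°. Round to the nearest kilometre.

Δλ = -149.4281 − 166.4840 = -315.9121°; wrapped into (−180°, 180°]: 44.0879°.
Δφ = 62.8009 − 34.3815 = 28.4194°.
a = sin²(Δφ/2) + cos φ₁ · cos φ₂ · sin²(Δλ/2) = 0.113394.
c = 2·atan2(√a, √(1−a)) = 0.68691 rad → d = 6371·c ≈ 4376.28 km.

4376 km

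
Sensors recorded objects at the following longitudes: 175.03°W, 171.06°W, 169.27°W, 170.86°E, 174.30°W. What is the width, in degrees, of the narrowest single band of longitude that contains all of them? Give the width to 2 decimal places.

19.87°

Sort the longitudes: -175.03°, -174.30°, -171.06°, -169.27°, +170.86°.
Eastward gaps between consecutive values (wrapping around): 0.73°, 3.24°, 1.79°, 340.13°, 14.11°.
Largest gap = 340.13° ⇒ minimal covering band is its complement: 360° − 340.13° = 19.87°.
Band runs from +170.86° eastward to -169.27°, crossing the antimeridian.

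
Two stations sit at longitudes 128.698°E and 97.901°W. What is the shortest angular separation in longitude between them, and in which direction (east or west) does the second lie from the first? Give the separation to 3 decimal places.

133.401° east

Raw difference: -97.901 − 128.698 = -226.599°.
Normalise into (−180°, 180°]: -226.599° + 360° = 133.401°.
Positive ⇒ the second point lies to the east; separation 133.401°.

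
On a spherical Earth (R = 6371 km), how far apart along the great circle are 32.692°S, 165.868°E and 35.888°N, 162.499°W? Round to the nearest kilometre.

Δλ = -162.499 − 165.868 = -328.367°; wrapped into (−180°, 180°]: 31.633°.
Δφ = 35.888 − -32.692 = 68.580°.
a = sin²(Δφ/2) + cos φ₁ · cos φ₂ · sin²(Δλ/2) = 0.368050.
c = 2·atan2(√a, √(1−a)) = 1.30373 rad → d = 6371·c ≈ 8306.08 km.

8306 km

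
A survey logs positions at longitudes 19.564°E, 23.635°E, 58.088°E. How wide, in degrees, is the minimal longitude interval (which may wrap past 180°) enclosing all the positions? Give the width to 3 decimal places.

38.524°

Sort the longitudes: +19.564°, +23.635°, +58.088°.
Eastward gaps between consecutive values (wrapping around): 4.071°, 34.453°, 321.476°.
Largest gap = 321.476° ⇒ minimal covering band is its complement: 360° − 321.476° = 38.524°.
Band runs from +19.564° eastward to +58.088°.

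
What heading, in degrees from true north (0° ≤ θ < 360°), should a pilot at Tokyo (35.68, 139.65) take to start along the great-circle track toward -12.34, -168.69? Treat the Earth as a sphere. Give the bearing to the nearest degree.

125°

Δλ = -168.69 − 139.65 = -308.34°; wrapped into (−180°, 180°]: 51.66°.
θ = atan2( sin Δλ · cos φ₂ , cos φ₁ · sin φ₂ − sin φ₁ · cos φ₂ · cos Δλ )
  = atan2(0.76622, -0.52705) = 124.522° → normalised to [0°, 360°): 124.522°.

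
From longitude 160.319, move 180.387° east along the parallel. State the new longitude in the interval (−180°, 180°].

Start at +160.319°; shift +180.387° → +340.706°.
+340.706° lies outside (−180°, 180°]; subtract 360° → -19.294°.

-19.294°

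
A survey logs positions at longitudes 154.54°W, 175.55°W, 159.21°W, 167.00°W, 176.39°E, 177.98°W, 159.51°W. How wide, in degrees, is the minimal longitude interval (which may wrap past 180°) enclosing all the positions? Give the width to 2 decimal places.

Sort the longitudes: -177.98°, -175.55°, -167.00°, -159.51°, -159.21°, -154.54°, +176.39°.
Eastward gaps between consecutive values (wrapping around): 2.43°, 8.55°, 7.49°, 0.30°, 4.67°, 330.93°, 5.63°.
Largest gap = 330.93° ⇒ minimal covering band is its complement: 360° − 330.93° = 29.07°.
Band runs from +176.39° eastward to -154.54°, crossing the antimeridian.

29.07°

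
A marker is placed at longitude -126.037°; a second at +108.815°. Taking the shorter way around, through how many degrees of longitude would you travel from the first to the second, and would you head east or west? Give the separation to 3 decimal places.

Raw difference: 108.815 − -126.037 = 234.852°.
Normalise into (−180°, 180°]: 234.852° − 360° = -125.148°.
Negative ⇒ the second point lies to the west; separation 125.148°.

125.148° west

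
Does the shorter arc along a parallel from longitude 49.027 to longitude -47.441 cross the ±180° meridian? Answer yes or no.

No

Signed shortest Δλ = ((-47.441 − 49.027 + 180) mod 360) − 180 = -96.468°.
Going west by 96.468° from +49.027° reaches -47.441° without touching 180°.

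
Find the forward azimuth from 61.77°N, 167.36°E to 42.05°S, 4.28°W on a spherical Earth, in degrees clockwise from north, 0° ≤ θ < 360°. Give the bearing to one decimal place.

341.9°

Δλ = -4.28 − 167.36 = -171.64°.
θ = atan2( sin Δλ · cos φ₂ , cos φ₁ · sin φ₂ − sin φ₁ · cos φ₂ · cos Δλ )
  = atan2(-0.10796, 0.33047) = -18.092° → normalised to [0°, 360°): 341.908°.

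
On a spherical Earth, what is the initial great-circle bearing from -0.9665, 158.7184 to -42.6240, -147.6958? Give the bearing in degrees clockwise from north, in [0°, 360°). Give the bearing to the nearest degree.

139°

Δλ = -147.6958 − 158.7184 = -306.4142°; wrapped into (−180°, 180°]: 53.5858°.
θ = atan2( sin Δλ · cos φ₂ , cos φ₁ · sin φ₂ − sin φ₁ · cos φ₂ · cos Δλ )
  = atan2(0.59214, -0.66972) = 138.518° → normalised to [0°, 360°): 138.518°.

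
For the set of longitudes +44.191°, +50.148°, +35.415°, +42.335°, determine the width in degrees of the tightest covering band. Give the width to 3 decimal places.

Sort the longitudes: +35.415°, +42.335°, +44.191°, +50.148°.
Eastward gaps between consecutive values (wrapping around): 6.920°, 1.856°, 5.957°, 345.267°.
Largest gap = 345.267° ⇒ minimal covering band is its complement: 360° − 345.267° = 14.733°.
Band runs from +35.415° eastward to +50.148°.

14.733°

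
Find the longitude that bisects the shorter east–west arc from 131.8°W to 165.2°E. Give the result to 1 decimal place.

Signed shortest Δλ from -131.8° to +165.2° is -63.0°.
Midpoint longitude = -131.8° + (-63.0°)/2 = -131.8° − 31.5° = -163.3°.
(The naïve average (-131.8 + +165.2)/2 = 16.7° is on the wrong side of the globe.)

163.3°W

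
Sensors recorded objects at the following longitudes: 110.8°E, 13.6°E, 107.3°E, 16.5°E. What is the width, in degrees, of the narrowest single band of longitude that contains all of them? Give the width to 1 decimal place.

Sort the longitudes: +13.6°, +16.5°, +107.3°, +110.8°.
Eastward gaps between consecutive values (wrapping around): 2.9°, 90.8°, 3.5°, 262.8°.
Largest gap = 262.8° ⇒ minimal covering band is its complement: 360° − 262.8° = 97.2°.
Band runs from +13.6° eastward to +110.8°.

97.2°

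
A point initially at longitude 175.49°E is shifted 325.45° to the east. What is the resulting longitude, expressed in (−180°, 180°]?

Start at +175.49°; shift +325.45° → +500.94°.
+500.94° lies outside (−180°, 180°]; subtract 360° → +140.94°.

140.94°E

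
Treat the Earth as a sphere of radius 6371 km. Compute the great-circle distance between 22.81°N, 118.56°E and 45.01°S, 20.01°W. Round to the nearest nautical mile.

8388 nmi

Δλ = -20.01 − 118.56 = -138.57°.
Δφ = -45.01 − 22.81 = -67.82°.
a = sin²(Δφ/2) + cos φ₁ · cos φ₂ · sin²(Δλ/2) = 0.881397.
c = 2·atan2(√a, √(1−a)) = 2.43842 rad → d = 6371·c ≈ 15535.17 km ≈ 8388.32 nmi.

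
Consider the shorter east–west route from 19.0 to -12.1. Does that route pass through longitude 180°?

Signed shortest Δλ = ((-12.1 − 19.0 + 180) mod 360) − 180 = -31.1°.
Going west by 31.1° from +19.0° reaches -12.1° without touching 180°.

No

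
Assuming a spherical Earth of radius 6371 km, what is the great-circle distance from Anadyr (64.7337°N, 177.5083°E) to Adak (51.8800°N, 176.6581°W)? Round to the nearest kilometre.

1468 km

Δλ = -176.6581 − 177.5083 = -354.1664°; wrapped into (−180°, 180°]: 5.8336°.
Δφ = 51.8800 − 64.7337 = -12.8537°.
a = sin²(Δφ/2) + cos φ₁ · cos φ₂ · sin²(Δλ/2) = 0.013212.
c = 2·atan2(√a, √(1−a)) = 0.23039 rad → d = 6371·c ≈ 1467.83 km.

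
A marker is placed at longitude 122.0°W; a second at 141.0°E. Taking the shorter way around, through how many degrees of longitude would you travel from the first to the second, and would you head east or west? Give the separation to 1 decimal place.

97.0° west

Raw difference: 141.0 − -122.0 = 263.0°.
Normalise into (−180°, 180°]: 263.0° − 360° = -97.0°.
Negative ⇒ the second point lies to the west; separation 97.0°.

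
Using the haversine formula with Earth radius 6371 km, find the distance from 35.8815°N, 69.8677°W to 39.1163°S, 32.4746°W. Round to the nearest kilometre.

Δλ = -32.4746 − -69.8677 = 37.3931°.
Δφ = -39.1163 − 35.8815 = -74.9978°.
a = sin²(Δφ/2) + cos φ₁ · cos φ₂ · sin²(Δλ/2) = 0.435168.
c = 2·atan2(√a, √(1−a)) = 1.44077 rad → d = 6371·c ≈ 9179.12 km.

9179 km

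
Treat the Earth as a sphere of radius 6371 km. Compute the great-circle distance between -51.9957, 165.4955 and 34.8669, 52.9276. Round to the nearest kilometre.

14468 km

Δλ = 52.9276 − 165.4955 = -112.5679°.
Δφ = 34.8669 − -51.9957 = 86.8626°.
a = sin²(Δφ/2) + cos φ₁ · cos φ₂ · sin²(Δλ/2) = 0.822169.
c = 2·atan2(√a, √(1−a)) = 2.27095 rad → d = 6371·c ≈ 14468.24 km.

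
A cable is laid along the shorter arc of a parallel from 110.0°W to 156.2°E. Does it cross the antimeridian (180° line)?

Naïve |156.2 − -110.0| = 266.2° > 180°, so the shorter arc goes the other way round — across 180°.
Signed shortest Δλ = ((156.2 − -110.0 + 180) mod 360) − 180 = -93.8°.
Going west by 93.8° from -110.0° passes through 180° before reaching +156.2°.

Yes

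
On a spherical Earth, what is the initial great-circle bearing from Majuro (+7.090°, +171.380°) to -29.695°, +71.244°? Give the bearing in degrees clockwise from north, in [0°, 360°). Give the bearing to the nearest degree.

Δλ = 71.244 − 171.380 = -100.136°.
θ = atan2( sin Δλ · cos φ₂ , cos φ₁ · sin φ₂ − sin φ₁ · cos φ₂ · cos Δλ )
  = atan2(-0.85512, -0.47273) = -118.935° → normalised to [0°, 360°): 241.065°.

241°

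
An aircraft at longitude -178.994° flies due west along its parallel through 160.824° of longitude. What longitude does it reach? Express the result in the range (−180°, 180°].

Start at -178.994°; shift −160.824° → -339.818°.
-339.818° lies outside (−180°, 180°]; add 360° → +20.182°.

+20.182°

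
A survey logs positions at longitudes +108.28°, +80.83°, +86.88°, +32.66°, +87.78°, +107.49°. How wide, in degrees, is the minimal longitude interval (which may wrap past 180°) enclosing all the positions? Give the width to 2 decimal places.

75.62°

Sort the longitudes: +32.66°, +80.83°, +86.88°, +87.78°, +107.49°, +108.28°.
Eastward gaps between consecutive values (wrapping around): 48.17°, 6.05°, 0.90°, 19.71°, 0.79°, 284.38°.
Largest gap = 284.38° ⇒ minimal covering band is its complement: 360° − 284.38° = 75.62°.
Band runs from +32.66° eastward to +108.28°.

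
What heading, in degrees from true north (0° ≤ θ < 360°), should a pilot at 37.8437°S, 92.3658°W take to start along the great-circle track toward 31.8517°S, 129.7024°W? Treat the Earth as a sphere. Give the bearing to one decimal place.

269.7°

Δλ = -129.7024 − -92.3658 = -37.3366°.
θ = atan2( sin Δλ · cos φ₂ , cos φ₁ · sin φ₂ − sin φ₁ · cos φ₂ · cos Δλ )
  = atan2(-0.51517, -0.00240) = -90.266° → normalised to [0°, 360°): 269.734°.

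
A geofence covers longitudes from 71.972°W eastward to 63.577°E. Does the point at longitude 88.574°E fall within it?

No

Band width going east from -71.972° to +63.577°: ((63.577 − -71.972) mod 360) = 135.549°.
Offset of +88.574° east of the west edge: ((88.574 − -71.972) mod 360) = 160.546°.
160.546° > 135.549° ⇒ outside.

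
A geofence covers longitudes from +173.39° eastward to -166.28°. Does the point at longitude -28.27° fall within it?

No

Band width going east from +173.39° to -166.28°: ((-166.28 − 173.39) mod 360) = 20.33°.
Offset of -28.27° east of the west edge: ((-28.27 − 173.39) mod 360) = 158.34°.
158.34° > 20.33° ⇒ outside.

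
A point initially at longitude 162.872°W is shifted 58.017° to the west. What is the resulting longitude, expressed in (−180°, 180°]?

139.111°E

Start at -162.872°; shift −58.017° → -220.889°.
-220.889° lies outside (−180°, 180°]; add 360° → +139.111°.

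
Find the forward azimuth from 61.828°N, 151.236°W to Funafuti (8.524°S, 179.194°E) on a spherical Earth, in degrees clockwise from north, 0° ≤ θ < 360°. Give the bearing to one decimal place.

210.5°

Δλ = 179.194 − -151.236 = 330.430°; wrapped into (−180°, 180°]: -29.570°.
θ = atan2( sin Δλ · cos φ₂ , cos φ₁ · sin φ₂ − sin φ₁ · cos φ₂ · cos Δλ )
  = atan2(-0.48804, -0.82823) = -149.491° → normalised to [0°, 360°): 210.509°.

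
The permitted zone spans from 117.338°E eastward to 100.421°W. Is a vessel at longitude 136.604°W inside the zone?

Yes

Band width going east from +117.338° to -100.421°: ((-100.421 − 117.338) mod 360) = 142.241°.
Offset of -136.604° east of the west edge: ((-136.604 − 117.338) mod 360) = 106.058°.
106.058° ≤ 142.241° ⇒ inside.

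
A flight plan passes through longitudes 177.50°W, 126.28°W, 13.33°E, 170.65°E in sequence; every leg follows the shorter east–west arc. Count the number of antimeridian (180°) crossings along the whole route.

Leg 1: -177.50° → -126.28°, shortest Δλ = 51.22° (east) — does not cross 180°.
Leg 2: -126.28° → +13.33°, shortest Δλ = 139.61° (east) — does not cross 180°.
Leg 3: +13.33° → +170.65°, shortest Δλ = 157.32° (east) — does not cross 180°.
Total crossings: 0.

0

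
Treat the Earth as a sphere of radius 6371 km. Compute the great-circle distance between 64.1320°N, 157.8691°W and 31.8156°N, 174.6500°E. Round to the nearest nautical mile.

Δλ = 174.6500 − -157.8691 = 332.5191°; wrapped into (−180°, 180°]: -27.4809°.
Δφ = 31.8156 − 64.1320 = -32.3164°.
a = sin²(Δφ/2) + cos φ₁ · cos φ₂ · sin²(Δλ/2) = 0.098362.
c = 2·atan2(√a, √(1−a)) = 0.63802 rad → d = 6371·c ≈ 4064.84 km ≈ 2194.84 nmi.

2195 nmi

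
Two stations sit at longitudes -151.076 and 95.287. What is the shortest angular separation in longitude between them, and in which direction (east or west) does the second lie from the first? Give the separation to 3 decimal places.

113.637° west

Raw difference: 95.287 − -151.076 = 246.363°.
Normalise into (−180°, 180°]: 246.363° − 360° = -113.637°.
Negative ⇒ the second point lies to the west; separation 113.637°.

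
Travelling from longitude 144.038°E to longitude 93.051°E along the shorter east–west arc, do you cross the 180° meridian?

Signed shortest Δλ = ((93.051 − 144.038 + 180) mod 360) − 180 = -50.987°.
Going west by 50.987° from +144.038° reaches +93.051° without touching 180°.

No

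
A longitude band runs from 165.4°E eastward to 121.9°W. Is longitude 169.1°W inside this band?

Yes

Band width going east from +165.4° to -121.9°: ((-121.9 − 165.4) mod 360) = 72.7°.
Offset of -169.1° east of the west edge: ((-169.1 − 165.4) mod 360) = 25.5°.
25.5° ≤ 72.7° ⇒ inside.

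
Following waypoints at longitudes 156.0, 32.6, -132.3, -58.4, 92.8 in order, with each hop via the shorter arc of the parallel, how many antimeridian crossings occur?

Leg 1: +156.0° → +32.6°, shortest Δλ = -123.4° (west) — does not cross 180°.
Leg 2: +32.6° → -132.3°, shortest Δλ = -164.9° (west) — does not cross 180°.
Leg 3: -132.3° → -58.4°, shortest Δλ = 73.9° (east) — does not cross 180°.
Leg 4: -58.4° → +92.8°, shortest Δλ = 151.2° (east) — does not cross 180°.
Total crossings: 0.

0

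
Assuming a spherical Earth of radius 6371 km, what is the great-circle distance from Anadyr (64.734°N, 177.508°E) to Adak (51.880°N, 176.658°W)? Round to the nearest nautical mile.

793 nmi

Δλ = -176.658 − 177.508 = -354.166°; wrapped into (−180°, 180°]: 5.834°.
Δφ = 51.880 − 64.734 = -12.854°.
a = sin²(Δφ/2) + cos φ₁ · cos φ₂ · sin²(Δλ/2) = 0.013212.
c = 2·atan2(√a, √(1−a)) = 0.23040 rad → d = 6371·c ≈ 1467.87 km ≈ 792.59 nmi.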